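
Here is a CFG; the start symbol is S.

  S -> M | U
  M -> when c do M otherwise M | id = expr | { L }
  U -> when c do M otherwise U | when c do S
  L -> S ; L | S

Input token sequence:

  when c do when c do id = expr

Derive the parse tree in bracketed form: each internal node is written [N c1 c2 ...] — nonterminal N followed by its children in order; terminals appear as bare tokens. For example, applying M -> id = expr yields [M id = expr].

S
U
when c do S
when c do U
when c do when c do S
when c do when c do M
when c do when c do id = expr

[S [U when c do [S [U when c do [S [M id = expr]]]]]]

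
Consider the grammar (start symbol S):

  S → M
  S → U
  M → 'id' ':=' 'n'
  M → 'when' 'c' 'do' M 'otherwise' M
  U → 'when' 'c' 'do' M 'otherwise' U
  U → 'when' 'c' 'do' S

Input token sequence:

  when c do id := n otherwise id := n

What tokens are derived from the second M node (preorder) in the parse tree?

id := n

[S [M when c do [M id := n] otherwise [M id := n]]]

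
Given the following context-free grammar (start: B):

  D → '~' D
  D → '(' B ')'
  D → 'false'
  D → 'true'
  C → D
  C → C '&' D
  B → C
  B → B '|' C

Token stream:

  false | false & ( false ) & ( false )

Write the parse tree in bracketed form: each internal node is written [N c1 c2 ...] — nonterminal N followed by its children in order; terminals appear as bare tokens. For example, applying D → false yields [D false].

[B [B [C [D false]]] | [C [C [C [D false]] & [D ( [B [C [D false]]] )]] & [D ( [B [C [D false]]] )]]]

B
B | C
C | C
D | C
false | C
false | C & D
false | C & D & D
false | D & D & D
false | false & D & D
false | false & ( B ) & D
false | false & ( C ) & D
false | false & ( D ) & D
false | false & ( false ) & D
false | false & ( false ) & ( B )
false | false & ( false ) & ( C )
false | false & ( false ) & ( D )
false | false & ( false ) & ( false )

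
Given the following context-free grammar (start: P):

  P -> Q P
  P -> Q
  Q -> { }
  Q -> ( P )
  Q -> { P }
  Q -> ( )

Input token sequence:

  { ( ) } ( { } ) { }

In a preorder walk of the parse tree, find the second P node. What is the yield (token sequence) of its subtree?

[P [Q { [P [Q ( )]] }] [P [Q ( [P [Q { }]] )] [P [Q { }]]]]

( )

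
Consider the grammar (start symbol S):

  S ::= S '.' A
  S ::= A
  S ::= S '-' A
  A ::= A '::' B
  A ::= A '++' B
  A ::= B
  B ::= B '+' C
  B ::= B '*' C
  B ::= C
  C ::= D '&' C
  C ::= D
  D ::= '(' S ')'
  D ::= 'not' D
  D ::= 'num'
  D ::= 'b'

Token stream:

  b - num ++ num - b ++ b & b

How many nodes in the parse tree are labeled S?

[S [S [S [A [B [C [D b]]]]] - [A [A [B [C [D num]]]] ++ [B [C [D num]]]]] - [A [A [B [C [D b]]]] ++ [B [C [D b] & [C [D b]]]]]]

3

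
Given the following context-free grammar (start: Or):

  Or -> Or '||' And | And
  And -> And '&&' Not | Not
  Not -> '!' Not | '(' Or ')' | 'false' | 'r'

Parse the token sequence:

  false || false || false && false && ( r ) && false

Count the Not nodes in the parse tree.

7

[Or [Or [Or [And [Not false]]] || [And [Not false]]] || [And [And [And [And [Not false]] && [Not false]] && [Not ( [Or [And [Not r]]] )]] && [Not false]]]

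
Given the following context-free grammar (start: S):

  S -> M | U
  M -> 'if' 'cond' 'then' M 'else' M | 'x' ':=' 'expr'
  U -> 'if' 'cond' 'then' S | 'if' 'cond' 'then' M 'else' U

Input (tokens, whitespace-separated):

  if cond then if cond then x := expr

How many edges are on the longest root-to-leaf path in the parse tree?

[S [U if cond then [S [U if cond then [S [M x := expr]]]]]]

6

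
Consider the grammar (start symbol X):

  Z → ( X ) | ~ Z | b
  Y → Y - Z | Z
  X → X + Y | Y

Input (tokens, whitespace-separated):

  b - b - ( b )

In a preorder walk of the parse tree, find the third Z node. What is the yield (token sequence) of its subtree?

( b )

[X [Y [Y [Y [Z b]] - [Z b]] - [Z ( [X [Y [Z b]]] )]]]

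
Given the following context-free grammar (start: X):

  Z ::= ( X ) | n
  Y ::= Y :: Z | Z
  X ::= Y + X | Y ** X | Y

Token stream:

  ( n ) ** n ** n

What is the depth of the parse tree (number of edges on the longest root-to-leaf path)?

6

[X [Y [Z ( [X [Y [Z n]]] )]] ** [X [Y [Z n]] ** [X [Y [Z n]]]]]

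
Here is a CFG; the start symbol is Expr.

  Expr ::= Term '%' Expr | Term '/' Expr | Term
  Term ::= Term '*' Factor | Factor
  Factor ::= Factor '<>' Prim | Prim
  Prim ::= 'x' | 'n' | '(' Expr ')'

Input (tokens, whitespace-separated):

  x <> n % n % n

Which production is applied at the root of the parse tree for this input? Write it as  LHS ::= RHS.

Expr ::= Term '%' Expr

[Expr [Term [Factor [Factor [Prim x]] <> [Prim n]]] % [Expr [Term [Factor [Prim n]]] % [Expr [Term [Factor [Prim n]]]]]]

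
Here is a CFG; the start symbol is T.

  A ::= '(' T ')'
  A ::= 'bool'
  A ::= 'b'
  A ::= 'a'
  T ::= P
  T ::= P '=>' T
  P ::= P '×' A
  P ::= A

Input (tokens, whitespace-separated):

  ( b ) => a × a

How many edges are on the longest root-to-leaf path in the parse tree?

6

[T [P [A ( [T [P [A b]]] )]] => [T [P [P [A a]] × [A a]]]]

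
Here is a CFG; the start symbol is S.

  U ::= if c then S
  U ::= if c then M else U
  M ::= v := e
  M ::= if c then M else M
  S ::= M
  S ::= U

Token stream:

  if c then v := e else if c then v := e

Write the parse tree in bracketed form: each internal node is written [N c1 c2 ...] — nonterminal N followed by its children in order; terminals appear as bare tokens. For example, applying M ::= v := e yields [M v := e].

S
U
if c then M else U
if c then v := e else U
if c then v := e else if c then S
if c then v := e else if c then M
if c then v := e else if c then v := e

[S [U if c then [M v := e] else [U if c then [S [M v := e]]]]]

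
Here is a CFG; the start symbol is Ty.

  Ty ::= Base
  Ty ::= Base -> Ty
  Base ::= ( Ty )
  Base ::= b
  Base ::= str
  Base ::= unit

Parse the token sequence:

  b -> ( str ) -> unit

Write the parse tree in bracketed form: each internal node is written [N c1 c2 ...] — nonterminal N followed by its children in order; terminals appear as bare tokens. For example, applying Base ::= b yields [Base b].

Ty
Base -> Ty
b -> Ty
b -> Base -> Ty
b -> ( Ty ) -> Ty
b -> ( Base ) -> Ty
b -> ( str ) -> Ty
b -> ( str ) -> Base
b -> ( str ) -> unit

[Ty [Base b] -> [Ty [Base ( [Ty [Base str]] )] -> [Ty [Base unit]]]]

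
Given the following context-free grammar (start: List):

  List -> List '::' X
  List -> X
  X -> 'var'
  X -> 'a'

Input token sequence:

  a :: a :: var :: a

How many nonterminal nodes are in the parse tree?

8

[List [List [List [List [X a]] :: [X a]] :: [X var]] :: [X a]]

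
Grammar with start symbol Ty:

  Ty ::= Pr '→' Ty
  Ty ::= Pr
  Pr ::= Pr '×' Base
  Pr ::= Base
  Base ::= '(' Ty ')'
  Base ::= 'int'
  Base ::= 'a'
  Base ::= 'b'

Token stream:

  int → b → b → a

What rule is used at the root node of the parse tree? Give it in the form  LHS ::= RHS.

[Ty [Pr [Base int]] → [Ty [Pr [Base b]] → [Ty [Pr [Base b]] → [Ty [Pr [Base a]]]]]]

Ty ::= Pr '→' Ty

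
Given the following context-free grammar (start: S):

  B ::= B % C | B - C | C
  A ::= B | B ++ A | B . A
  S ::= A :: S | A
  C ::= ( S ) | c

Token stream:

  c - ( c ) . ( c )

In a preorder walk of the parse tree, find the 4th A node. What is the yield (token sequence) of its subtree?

c

[S [A [B [B [C c]] - [C ( [S [A [B [C c]]]] )]] . [A [B [C ( [S [A [B [C c]]]] )]]]]]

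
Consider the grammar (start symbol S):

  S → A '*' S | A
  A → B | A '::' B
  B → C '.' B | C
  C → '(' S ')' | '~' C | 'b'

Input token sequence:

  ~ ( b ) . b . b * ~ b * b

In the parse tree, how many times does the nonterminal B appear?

6

[S [A [B [C ~ [C ( [S [A [B [C b]]]] )]] . [B [C b] . [B [C b]]]]] * [S [A [B [C ~ [C b]]]] * [S [A [B [C b]]]]]]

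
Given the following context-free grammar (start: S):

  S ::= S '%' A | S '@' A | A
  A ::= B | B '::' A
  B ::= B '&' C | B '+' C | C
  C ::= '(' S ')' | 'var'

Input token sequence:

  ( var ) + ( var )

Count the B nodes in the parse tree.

[S [A [B [B [C ( [S [A [B [C var]]]] )]] + [C ( [S [A [B [C var]]]] )]]]]

4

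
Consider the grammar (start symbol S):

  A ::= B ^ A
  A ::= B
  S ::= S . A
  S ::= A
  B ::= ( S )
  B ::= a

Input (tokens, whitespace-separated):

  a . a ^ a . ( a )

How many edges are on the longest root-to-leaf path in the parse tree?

6

[S [S [S [A [B a]]] . [A [B a] ^ [A [B a]]]] . [A [B ( [S [A [B a]]] )]]]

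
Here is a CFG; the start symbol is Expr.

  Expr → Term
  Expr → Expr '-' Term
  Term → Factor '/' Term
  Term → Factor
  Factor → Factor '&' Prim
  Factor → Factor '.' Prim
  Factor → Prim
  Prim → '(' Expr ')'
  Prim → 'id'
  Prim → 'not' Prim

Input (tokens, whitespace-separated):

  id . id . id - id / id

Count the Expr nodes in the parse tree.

2

[Expr [Expr [Term [Factor [Factor [Factor [Prim id]] . [Prim id]] . [Prim id]]]] - [Term [Factor [Prim id]] / [Term [Factor [Prim id]]]]]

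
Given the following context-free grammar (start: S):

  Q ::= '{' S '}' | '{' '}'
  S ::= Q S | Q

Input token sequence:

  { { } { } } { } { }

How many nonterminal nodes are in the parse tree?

[S [Q { [S [Q { }] [S [Q { }]]] }] [S [Q { }] [S [Q { }]]]]

10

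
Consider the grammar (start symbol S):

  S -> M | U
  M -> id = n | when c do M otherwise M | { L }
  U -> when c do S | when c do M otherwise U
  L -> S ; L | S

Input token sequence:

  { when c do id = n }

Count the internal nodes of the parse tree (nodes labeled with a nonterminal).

7

[S [M { [L [S [U when c do [S [M id = n]]]]] }]]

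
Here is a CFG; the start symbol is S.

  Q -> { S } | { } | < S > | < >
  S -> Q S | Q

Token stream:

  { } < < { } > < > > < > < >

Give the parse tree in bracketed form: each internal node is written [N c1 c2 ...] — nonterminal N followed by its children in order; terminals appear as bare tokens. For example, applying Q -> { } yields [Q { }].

[S [Q { }] [S [Q < [S [Q < [S [Q { }]] >] [S [Q < >]]] >] [S [Q < >] [S [Q < >]]]]]

S
Q S
{ } S
{ } Q S
{ } < S > S
{ } < Q S > S
{ } < < S > S > S
{ } < < Q > S > S
{ } < < { } > S > S
{ } < < { } > Q > S
{ } < < { } > < > > S
{ } < < { } > < > > Q S
{ } < < { } > < > > < > S
{ } < < { } > < > > < > Q
{ } < < { } > < > > < > < >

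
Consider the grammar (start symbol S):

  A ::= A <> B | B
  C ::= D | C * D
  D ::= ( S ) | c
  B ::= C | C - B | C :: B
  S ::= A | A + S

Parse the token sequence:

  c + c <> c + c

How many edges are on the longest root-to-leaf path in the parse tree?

7

[S [A [B [C [D c]]]] + [S [A [A [B [C [D c]]]] <> [B [C [D c]]]] + [S [A [B [C [D c]]]]]]]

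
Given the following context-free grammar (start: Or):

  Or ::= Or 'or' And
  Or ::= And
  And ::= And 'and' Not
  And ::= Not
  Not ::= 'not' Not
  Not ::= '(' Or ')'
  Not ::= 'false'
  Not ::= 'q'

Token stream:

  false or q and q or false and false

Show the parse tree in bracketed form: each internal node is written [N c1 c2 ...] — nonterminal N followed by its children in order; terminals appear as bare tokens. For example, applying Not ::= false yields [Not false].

Or
Or or And
Or or And or And
And or And or And
Not or And or And
false or And or And
false or And and Not or And
false or Not and Not or And
false or q and Not or And
false or q and q or And
false or q and q or And and Not
false or q and q or Not and Not
false or q and q or false and Not
false or q and q or false and false

[Or [Or [Or [And [Not false]]] or [And [And [Not q]] and [Not q]]] or [And [And [Not false]] and [Not false]]]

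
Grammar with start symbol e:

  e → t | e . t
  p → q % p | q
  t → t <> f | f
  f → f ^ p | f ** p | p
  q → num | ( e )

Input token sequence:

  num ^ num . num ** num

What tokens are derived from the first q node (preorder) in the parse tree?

[e [e [t [f [f [p [q num]]] ^ [p [q num]]]]] . [t [f [f [p [q num]]] ** [p [q num]]]]]

num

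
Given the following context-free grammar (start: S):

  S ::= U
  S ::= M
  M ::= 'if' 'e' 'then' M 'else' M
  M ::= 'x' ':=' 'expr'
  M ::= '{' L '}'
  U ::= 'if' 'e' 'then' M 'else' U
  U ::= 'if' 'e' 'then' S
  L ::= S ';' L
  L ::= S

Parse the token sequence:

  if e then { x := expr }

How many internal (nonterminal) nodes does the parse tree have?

7

[S [U if e then [S [M { [L [S [M x := expr]]] }]]]]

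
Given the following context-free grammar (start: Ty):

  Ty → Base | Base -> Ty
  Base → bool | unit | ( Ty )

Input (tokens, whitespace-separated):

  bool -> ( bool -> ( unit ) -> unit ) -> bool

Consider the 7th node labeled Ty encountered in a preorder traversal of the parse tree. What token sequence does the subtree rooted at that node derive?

[Ty [Base bool] -> [Ty [Base ( [Ty [Base bool] -> [Ty [Base ( [Ty [Base unit]] )] -> [Ty [Base unit]]]] )] -> [Ty [Base bool]]]]

bool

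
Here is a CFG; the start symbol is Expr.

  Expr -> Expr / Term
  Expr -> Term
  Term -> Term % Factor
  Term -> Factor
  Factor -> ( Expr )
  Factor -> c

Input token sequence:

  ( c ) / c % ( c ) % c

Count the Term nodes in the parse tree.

[Expr [Expr [Term [Factor ( [Expr [Term [Factor c]]] )]]] / [Term [Term [Term [Factor c]] % [Factor ( [Expr [Term [Factor c]]] )]] % [Factor c]]]

6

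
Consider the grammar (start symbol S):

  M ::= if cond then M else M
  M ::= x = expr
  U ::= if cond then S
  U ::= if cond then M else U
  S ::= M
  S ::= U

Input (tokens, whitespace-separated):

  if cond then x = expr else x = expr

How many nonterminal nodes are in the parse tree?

[S [M if cond then [M x = expr] else [M x = expr]]]

4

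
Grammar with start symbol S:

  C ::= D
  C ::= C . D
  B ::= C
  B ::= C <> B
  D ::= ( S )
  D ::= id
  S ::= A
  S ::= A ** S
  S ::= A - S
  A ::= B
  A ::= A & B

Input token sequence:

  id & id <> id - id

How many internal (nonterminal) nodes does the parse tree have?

[S [A [A [B [C [D id]]]] & [B [C [D id]] <> [B [C [D id]]]]] - [S [A [B [C [D id]]]]]]

17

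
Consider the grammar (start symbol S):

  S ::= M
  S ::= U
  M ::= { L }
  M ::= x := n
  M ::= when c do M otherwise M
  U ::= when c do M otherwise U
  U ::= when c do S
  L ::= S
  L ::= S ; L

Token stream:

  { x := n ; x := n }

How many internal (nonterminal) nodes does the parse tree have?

[S [M { [L [S [M x := n]] ; [L [S [M x := n]]]] }]]

8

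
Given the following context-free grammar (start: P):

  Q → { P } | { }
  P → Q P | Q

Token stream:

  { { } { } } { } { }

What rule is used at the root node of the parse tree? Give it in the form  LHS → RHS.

[P [Q { [P [Q { }] [P [Q { }]]] }] [P [Q { }] [P [Q { }]]]]

P → Q P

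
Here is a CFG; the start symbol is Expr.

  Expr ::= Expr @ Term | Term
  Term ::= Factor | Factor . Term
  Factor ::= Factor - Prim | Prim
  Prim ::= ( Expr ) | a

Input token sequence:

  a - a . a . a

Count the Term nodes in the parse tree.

3

[Expr [Term [Factor [Factor [Prim a]] - [Prim a]] . [Term [Factor [Prim a]] . [Term [Factor [Prim a]]]]]]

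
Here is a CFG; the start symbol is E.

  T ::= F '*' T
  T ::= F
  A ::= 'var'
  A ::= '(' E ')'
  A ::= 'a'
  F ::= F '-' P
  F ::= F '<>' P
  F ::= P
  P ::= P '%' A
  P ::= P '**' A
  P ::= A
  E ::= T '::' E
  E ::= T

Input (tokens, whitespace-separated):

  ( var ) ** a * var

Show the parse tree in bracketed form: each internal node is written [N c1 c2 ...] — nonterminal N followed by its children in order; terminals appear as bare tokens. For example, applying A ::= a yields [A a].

E
T
F * T
P * T
P ** A * T
A ** A * T
( E ) ** A * T
( T ) ** A * T
( F ) ** A * T
( P ) ** A * T
( A ) ** A * T
( var ) ** A * T
( var ) ** a * T
( var ) ** a * F
( var ) ** a * P
( var ) ** a * A
( var ) ** a * var

[E [T [F [P [P [A ( [E [T [F [P [A var]]]]] )]] ** [A a]]] * [T [F [P [A var]]]]]]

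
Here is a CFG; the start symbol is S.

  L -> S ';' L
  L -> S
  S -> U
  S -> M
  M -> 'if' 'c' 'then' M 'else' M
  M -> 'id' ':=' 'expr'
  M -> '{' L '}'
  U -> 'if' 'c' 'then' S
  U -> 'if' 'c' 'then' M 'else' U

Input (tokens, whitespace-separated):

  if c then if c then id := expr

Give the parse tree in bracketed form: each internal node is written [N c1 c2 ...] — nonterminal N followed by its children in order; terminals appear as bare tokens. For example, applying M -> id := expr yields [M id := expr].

[S [U if c then [S [U if c then [S [M id := expr]]]]]]

S
U
if c then S
if c then U
if c then if c then S
if c then if c then M
if c then if c then id := expr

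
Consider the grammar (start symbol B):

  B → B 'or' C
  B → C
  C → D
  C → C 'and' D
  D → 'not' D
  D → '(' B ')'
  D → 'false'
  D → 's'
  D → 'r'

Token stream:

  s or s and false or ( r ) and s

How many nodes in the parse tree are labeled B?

[B [B [B [C [D s]]] or [C [C [D s]] and [D false]]] or [C [C [D ( [B [C [D r]]] )]] and [D s]]]

4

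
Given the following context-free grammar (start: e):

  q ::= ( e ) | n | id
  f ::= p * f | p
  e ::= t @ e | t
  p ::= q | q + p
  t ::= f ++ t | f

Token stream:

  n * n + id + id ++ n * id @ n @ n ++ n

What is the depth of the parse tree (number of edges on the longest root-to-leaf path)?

8

[e [t [f [p [q n]] * [f [p [q n] + [p [q id] + [p [q id]]]]]] ++ [t [f [p [q n]] * [f [p [q id]]]]]] @ [e [t [f [p [q n]]]] @ [e [t [f [p [q n]]] ++ [t [f [p [q n]]]]]]]]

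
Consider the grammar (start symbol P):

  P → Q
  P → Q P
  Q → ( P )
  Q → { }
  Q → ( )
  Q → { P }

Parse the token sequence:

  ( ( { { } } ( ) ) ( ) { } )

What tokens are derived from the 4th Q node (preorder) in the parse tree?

[P [Q ( [P [Q ( [P [Q { [P [Q { }]] }] [P [Q ( )]]] )] [P [Q ( )] [P [Q { }]]]] )]]

{ }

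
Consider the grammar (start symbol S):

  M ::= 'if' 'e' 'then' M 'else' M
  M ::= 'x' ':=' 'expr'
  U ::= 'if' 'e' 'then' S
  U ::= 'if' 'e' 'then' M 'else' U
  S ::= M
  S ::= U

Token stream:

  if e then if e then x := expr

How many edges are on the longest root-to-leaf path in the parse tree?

[S [U if e then [S [U if e then [S [M x := expr]]]]]]

6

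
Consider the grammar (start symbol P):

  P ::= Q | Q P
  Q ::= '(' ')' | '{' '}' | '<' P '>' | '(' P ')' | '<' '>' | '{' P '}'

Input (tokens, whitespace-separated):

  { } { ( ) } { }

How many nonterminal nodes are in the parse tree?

[P [Q { }] [P [Q { [P [Q ( )]] }] [P [Q { }]]]]

8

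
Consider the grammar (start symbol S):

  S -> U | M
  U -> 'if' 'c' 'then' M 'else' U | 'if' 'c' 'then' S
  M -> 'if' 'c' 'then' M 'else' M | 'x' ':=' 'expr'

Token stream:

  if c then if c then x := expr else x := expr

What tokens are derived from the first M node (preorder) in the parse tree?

[S [U if c then [S [M if c then [M x := expr] else [M x := expr]]]]]

if c then x := expr else x := expr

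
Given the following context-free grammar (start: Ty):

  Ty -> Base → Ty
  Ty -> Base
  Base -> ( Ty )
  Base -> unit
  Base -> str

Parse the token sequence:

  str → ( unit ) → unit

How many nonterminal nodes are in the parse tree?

8

[Ty [Base str] → [Ty [Base ( [Ty [Base unit]] )] → [Ty [Base unit]]]]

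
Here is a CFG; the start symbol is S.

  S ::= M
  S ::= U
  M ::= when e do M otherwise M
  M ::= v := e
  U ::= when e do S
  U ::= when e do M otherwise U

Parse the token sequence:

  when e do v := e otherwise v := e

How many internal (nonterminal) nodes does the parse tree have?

[S [M when e do [M v := e] otherwise [M v := e]]]

4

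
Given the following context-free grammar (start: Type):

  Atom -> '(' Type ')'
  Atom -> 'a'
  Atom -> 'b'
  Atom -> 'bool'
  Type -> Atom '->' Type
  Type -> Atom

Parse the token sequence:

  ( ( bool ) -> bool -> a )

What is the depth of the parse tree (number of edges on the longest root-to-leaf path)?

6

[Type [Atom ( [Type [Atom ( [Type [Atom bool]] )] -> [Type [Atom bool] -> [Type [Atom a]]]] )]]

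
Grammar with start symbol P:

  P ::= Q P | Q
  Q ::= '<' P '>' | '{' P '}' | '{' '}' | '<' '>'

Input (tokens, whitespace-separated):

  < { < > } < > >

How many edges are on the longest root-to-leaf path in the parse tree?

[P [Q < [P [Q { [P [Q < >]] }] [P [Q < >]]] >]]

6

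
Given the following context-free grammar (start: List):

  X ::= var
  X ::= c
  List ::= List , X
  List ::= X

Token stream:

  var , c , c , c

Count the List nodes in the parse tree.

4

[List [List [List [List [X var]] , [X c]] , [X c]] , [X c]]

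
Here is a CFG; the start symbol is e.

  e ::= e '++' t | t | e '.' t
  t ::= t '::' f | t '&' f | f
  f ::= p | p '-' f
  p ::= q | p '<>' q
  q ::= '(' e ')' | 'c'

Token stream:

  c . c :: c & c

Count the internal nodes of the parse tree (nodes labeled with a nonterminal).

18

[e [e [t [f [p [q c]]]]] . [t [t [t [f [p [q c]]]] :: [f [p [q c]]]] & [f [p [q c]]]]]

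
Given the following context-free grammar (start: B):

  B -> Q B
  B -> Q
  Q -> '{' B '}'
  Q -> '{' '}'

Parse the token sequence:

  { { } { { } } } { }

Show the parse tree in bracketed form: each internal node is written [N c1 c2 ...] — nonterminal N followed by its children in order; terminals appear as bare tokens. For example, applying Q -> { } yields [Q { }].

[B [Q { [B [Q { }] [B [Q { [B [Q { }]] }]]] }] [B [Q { }]]]

B
Q B
{ B } B
{ Q B } B
{ { } B } B
{ { } Q } B
{ { } { B } } B
{ { } { Q } } B
{ { } { { } } } B
{ { } { { } } } Q
{ { } { { } } } { }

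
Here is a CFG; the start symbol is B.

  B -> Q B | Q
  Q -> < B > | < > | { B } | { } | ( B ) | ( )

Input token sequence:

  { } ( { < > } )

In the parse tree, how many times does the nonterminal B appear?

4

[B [Q { }] [B [Q ( [B [Q { [B [Q < >]] }]] )]]]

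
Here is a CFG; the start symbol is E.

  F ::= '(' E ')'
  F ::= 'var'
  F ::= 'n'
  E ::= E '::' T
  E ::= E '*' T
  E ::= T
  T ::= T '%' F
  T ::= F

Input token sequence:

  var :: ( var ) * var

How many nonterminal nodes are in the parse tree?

12

[E [E [E [T [F var]]] :: [T [F ( [E [T [F var]]] )]]] * [T [F var]]]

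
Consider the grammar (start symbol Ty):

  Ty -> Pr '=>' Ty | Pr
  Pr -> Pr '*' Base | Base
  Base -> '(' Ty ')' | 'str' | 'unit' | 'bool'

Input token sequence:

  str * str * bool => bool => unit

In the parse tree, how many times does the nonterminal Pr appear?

[Ty [Pr [Pr [Pr [Base str]] * [Base str]] * [Base bool]] => [Ty [Pr [Base bool]] => [Ty [Pr [Base unit]]]]]

5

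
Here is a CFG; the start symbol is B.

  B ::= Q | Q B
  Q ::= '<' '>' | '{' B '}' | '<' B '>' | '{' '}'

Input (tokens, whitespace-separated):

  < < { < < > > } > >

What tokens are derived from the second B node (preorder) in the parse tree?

[B [Q < [B [Q < [B [Q { [B [Q < [B [Q < >]] >]] }]] >]] >]]

< { < < > > } >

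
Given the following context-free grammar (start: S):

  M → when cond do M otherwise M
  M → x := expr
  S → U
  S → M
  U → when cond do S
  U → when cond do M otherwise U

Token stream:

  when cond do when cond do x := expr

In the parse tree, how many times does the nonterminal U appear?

[S [U when cond do [S [U when cond do [S [M x := expr]]]]]]

2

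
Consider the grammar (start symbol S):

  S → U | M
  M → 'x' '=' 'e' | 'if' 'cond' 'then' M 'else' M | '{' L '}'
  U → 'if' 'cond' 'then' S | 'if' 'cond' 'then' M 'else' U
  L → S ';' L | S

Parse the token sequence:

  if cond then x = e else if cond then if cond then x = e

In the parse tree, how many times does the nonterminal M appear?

2

[S [U if cond then [M x = e] else [U if cond then [S [U if cond then [S [M x = e]]]]]]]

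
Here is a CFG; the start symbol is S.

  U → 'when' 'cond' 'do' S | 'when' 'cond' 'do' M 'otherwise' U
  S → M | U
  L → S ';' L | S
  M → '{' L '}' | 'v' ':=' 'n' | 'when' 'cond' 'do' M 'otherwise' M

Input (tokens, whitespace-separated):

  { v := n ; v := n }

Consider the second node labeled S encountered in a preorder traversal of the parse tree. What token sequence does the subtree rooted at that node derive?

[S [M { [L [S [M v := n]] ; [L [S [M v := n]]]] }]]

v := n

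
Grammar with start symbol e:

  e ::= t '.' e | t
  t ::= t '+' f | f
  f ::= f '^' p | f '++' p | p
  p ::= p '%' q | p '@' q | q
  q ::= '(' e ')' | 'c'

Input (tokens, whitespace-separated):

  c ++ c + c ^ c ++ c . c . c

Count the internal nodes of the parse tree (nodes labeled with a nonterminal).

28

[e [t [t [f [f [p [q c]]] ++ [p [q c]]]] + [f [f [f [p [q c]]] ^ [p [q c]]] ++ [p [q c]]]] . [e [t [f [p [q c]]]] . [e [t [f [p [q c]]]]]]]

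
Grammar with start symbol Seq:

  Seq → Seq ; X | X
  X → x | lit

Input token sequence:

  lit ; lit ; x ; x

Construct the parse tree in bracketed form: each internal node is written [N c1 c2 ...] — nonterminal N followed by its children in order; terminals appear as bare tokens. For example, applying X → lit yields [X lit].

Seq
Seq ; X
Seq ; X ; X
Seq ; X ; X ; X
X ; X ; X ; X
lit ; X ; X ; X
lit ; lit ; X ; X
lit ; lit ; x ; X
lit ; lit ; x ; x

[Seq [Seq [Seq [Seq [X lit]] ; [X lit]] ; [X x]] ; [X x]]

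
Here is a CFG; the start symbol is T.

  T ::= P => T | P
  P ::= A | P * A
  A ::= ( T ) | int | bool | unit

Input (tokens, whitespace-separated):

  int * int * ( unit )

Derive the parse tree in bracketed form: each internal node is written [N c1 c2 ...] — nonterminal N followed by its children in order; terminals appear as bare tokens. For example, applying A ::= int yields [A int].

[T [P [P [P [A int]] * [A int]] * [A ( [T [P [A unit]]] )]]]

T
P
P * A
P * A * A
A * A * A
int * A * A
int * int * A
int * int * ( T )
int * int * ( P )
int * int * ( A )
int * int * ( unit )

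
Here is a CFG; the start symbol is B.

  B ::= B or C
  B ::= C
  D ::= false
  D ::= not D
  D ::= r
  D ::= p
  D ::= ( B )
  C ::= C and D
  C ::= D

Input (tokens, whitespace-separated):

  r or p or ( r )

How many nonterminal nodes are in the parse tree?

[B [B [B [C [D r]]] or [C [D p]]] or [C [D ( [B [C [D r]]] )]]]

12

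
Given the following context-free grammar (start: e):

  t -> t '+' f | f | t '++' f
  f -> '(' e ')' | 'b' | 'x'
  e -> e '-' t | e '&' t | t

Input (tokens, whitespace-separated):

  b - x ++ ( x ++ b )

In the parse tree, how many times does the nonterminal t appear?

5

[e [e [t [f b]]] - [t [t [f x]] ++ [f ( [e [t [t [f x]] ++ [f b]]] )]]]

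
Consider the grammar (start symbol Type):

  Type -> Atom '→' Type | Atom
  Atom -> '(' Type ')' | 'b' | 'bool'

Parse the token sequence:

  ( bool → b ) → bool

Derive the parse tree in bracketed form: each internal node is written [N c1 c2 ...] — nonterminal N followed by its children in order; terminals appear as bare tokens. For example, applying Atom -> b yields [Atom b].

[Type [Atom ( [Type [Atom bool] → [Type [Atom b]]] )] → [Type [Atom bool]]]

Type
Atom → Type
( Type ) → Type
( Atom → Type ) → Type
( bool → Type ) → Type
( bool → Atom ) → Type
( bool → b ) → Type
( bool → b ) → Atom
( bool → b ) → bool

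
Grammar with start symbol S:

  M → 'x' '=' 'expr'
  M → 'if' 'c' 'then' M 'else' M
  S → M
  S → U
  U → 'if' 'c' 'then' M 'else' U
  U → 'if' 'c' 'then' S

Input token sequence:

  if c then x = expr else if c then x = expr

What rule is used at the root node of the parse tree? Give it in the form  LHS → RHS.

S → U

[S [U if c then [M x = expr] else [U if c then [S [M x = expr]]]]]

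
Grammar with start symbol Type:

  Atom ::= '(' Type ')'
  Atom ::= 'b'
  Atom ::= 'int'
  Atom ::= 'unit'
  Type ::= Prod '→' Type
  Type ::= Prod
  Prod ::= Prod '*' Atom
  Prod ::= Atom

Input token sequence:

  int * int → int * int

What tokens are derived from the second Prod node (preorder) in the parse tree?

[Type [Prod [Prod [Atom int]] * [Atom int]] → [Type [Prod [Prod [Atom int]] * [Atom int]]]]

int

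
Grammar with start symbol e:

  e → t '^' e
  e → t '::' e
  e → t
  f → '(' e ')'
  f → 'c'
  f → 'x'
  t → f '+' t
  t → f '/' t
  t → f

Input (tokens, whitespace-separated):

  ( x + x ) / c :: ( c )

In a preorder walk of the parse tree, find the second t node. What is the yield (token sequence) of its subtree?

[e [t [f ( [e [t [f x] + [t [f x]]]] )] / [t [f c]]] :: [e [t [f ( [e [t [f c]]] )]]]]

x + x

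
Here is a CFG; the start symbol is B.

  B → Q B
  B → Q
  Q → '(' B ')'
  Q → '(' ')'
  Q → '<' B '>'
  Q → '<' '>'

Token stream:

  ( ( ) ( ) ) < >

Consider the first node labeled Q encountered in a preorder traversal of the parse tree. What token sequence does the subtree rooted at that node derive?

( ( ) ( ) )

[B [Q ( [B [Q ( )] [B [Q ( )]]] )] [B [Q < >]]]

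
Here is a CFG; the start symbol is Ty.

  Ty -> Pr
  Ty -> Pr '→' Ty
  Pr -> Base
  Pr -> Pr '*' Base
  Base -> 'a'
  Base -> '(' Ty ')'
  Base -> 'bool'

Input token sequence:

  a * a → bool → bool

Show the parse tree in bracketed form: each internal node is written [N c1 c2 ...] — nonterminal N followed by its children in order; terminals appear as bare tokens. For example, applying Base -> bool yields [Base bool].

[Ty [Pr [Pr [Base a]] * [Base a]] → [Ty [Pr [Base bool]] → [Ty [Pr [Base bool]]]]]

Ty
Pr → Ty
Pr * Base → Ty
Base * Base → Ty
a * Base → Ty
a * a → Ty
a * a → Pr → Ty
a * a → Base → Ty
a * a → bool → Ty
a * a → bool → Pr
a * a → bool → Base
a * a → bool → bool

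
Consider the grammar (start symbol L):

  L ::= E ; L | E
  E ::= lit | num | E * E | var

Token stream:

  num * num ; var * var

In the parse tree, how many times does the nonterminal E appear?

[L [E [E num] * [E num]] ; [L [E [E var] * [E var]]]]

6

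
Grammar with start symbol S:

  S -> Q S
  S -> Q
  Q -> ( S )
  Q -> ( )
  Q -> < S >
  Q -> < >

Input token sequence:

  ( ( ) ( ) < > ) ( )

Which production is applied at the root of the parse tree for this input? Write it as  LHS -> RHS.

S -> Q S

[S [Q ( [S [Q ( )] [S [Q ( )] [S [Q < >]]]] )] [S [Q ( )]]]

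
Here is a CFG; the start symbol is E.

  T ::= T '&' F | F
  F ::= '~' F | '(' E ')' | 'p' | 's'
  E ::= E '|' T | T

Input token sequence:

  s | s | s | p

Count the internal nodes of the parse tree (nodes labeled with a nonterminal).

12

[E [E [E [E [T [F s]]] | [T [F s]]] | [T [F s]]] | [T [F p]]]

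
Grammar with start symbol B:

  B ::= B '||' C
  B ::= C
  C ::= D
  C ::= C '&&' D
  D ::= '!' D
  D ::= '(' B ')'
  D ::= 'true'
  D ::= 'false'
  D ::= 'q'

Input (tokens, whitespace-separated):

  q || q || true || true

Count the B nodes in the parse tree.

[B [B [B [B [C [D q]]] || [C [D q]]] || [C [D true]]] || [C [D true]]]

4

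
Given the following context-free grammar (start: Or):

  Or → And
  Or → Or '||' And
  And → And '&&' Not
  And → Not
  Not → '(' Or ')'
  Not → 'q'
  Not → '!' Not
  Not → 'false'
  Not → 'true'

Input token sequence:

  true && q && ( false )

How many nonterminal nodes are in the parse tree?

[Or [And [And [And [Not true]] && [Not q]] && [Not ( [Or [And [Not false]]] )]]]

10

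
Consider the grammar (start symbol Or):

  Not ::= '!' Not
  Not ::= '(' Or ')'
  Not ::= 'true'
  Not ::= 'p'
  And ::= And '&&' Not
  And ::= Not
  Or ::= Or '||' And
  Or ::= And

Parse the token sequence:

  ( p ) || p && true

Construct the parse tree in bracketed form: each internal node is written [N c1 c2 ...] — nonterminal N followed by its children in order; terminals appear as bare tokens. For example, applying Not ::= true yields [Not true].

Or
Or || And
And || And
Not || And
( Or ) || And
( And ) || And
( Not ) || And
( p ) || And
( p ) || And && Not
( p ) || Not && Not
( p ) || p && Not
( p ) || p && true

[Or [Or [And [Not ( [Or [And [Not p]]] )]]] || [And [And [Not p]] && [Not true]]]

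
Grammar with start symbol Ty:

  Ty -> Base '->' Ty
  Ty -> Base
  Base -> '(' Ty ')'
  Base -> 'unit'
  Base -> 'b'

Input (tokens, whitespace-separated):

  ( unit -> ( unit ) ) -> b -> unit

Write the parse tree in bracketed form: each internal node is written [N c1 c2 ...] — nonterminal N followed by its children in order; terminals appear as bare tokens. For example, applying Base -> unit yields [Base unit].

Ty
Base -> Ty
( Ty ) -> Ty
( Base -> Ty ) -> Ty
( unit -> Ty ) -> Ty
( unit -> Base ) -> Ty
( unit -> ( Ty ) ) -> Ty
( unit -> ( Base ) ) -> Ty
( unit -> ( unit ) ) -> Ty
( unit -> ( unit ) ) -> Base -> Ty
( unit -> ( unit ) ) -> b -> Ty
( unit -> ( unit ) ) -> b -> Base
( unit -> ( unit ) ) -> b -> unit

[Ty [Base ( [Ty [Base unit] -> [Ty [Base ( [Ty [Base unit]] )]]] )] -> [Ty [Base b] -> [Ty [Base unit]]]]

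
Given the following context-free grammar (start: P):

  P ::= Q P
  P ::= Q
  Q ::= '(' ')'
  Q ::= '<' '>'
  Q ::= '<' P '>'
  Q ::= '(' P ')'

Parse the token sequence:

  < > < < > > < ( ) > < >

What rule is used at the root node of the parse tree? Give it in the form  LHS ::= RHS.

P ::= Q P

[P [Q < >] [P [Q < [P [Q < >]] >] [P [Q < [P [Q ( )]] >] [P [Q < >]]]]]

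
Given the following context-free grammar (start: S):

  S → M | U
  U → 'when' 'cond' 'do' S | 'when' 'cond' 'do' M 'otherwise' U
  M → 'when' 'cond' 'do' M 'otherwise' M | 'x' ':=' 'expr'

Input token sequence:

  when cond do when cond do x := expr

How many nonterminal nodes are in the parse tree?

6

[S [U when cond do [S [U when cond do [S [M x := expr]]]]]]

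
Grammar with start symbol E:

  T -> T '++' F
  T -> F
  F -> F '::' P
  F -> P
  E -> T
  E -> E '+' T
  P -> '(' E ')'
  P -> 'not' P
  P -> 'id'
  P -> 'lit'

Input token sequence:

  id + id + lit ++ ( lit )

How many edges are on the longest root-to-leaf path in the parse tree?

8

[E [E [E [T [F [P id]]]] + [T [F [P id]]]] + [T [T [F [P lit]]] ++ [F [P ( [E [T [F [P lit]]]] )]]]]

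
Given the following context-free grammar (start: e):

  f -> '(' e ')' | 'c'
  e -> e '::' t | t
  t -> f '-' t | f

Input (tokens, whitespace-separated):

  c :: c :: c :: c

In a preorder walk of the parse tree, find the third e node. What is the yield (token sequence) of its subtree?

c :: c

[e [e [e [e [t [f c]]] :: [t [f c]]] :: [t [f c]]] :: [t [f c]]]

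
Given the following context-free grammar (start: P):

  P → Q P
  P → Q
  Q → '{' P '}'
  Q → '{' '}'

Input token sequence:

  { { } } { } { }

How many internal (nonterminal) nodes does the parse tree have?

[P [Q { [P [Q { }]] }] [P [Q { }] [P [Q { }]]]]

8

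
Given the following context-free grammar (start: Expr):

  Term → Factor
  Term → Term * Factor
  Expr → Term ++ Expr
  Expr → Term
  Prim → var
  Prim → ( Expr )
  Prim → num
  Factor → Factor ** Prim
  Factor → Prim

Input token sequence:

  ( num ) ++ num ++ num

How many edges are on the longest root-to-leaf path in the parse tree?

8

[Expr [Term [Factor [Prim ( [Expr [Term [Factor [Prim num]]]] )]]] ++ [Expr [Term [Factor [Prim num]]] ++ [Expr [Term [Factor [Prim num]]]]]]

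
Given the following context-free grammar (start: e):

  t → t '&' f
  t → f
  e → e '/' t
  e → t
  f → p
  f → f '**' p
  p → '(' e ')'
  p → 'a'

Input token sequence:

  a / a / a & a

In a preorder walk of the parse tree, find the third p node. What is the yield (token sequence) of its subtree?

a

[e [e [e [t [f [p a]]]] / [t [f [p a]]]] / [t [t [f [p a]]] & [f [p a]]]]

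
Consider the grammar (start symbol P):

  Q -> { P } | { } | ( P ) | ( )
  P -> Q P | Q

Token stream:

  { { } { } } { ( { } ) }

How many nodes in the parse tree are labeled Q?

[P [Q { [P [Q { }] [P [Q { }]]] }] [P [Q { [P [Q ( [P [Q { }]] )]] }]]]

6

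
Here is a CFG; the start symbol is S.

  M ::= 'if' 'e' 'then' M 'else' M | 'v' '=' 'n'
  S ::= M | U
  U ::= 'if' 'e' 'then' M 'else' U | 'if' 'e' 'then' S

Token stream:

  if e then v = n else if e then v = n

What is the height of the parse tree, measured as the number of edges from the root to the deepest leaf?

5

[S [U if e then [M v = n] else [U if e then [S [M v = n]]]]]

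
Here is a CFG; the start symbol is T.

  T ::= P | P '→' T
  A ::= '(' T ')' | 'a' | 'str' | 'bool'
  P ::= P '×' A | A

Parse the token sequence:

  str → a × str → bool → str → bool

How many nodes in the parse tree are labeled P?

6

[T [P [A str]] → [T [P [P [A a]] × [A str]] → [T [P [A bool]] → [T [P [A str]] → [T [P [A bool]]]]]]]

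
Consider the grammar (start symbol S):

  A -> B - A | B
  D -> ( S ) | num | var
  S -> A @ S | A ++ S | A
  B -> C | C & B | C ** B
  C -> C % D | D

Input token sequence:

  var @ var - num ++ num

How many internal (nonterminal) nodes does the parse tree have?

[S [A [B [C [D var]]]] @ [S [A [B [C [D var]]] - [A [B [C [D num]]]]] ++ [S [A [B [C [D num]]]]]]]

19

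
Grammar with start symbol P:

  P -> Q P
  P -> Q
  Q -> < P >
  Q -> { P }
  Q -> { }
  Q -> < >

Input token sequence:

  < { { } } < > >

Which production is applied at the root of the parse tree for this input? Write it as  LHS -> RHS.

P -> Q

[P [Q < [P [Q { [P [Q { }]] }] [P [Q < >]]] >]]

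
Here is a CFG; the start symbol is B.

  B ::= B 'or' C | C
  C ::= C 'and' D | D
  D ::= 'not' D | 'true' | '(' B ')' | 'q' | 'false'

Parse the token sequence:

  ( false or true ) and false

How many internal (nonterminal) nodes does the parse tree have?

11

[B [C [C [D ( [B [B [C [D false]]] or [C [D true]]] )]] and [D false]]]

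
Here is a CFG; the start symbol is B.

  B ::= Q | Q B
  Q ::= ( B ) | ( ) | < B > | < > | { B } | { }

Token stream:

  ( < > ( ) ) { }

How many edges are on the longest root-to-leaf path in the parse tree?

5

[B [Q ( [B [Q < >] [B [Q ( )]]] )] [B [Q { }]]]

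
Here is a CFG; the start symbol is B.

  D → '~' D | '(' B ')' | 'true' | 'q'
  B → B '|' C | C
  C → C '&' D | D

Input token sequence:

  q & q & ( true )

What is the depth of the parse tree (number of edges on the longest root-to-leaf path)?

6

[B [C [C [C [D q]] & [D q]] & [D ( [B [C [D true]]] )]]]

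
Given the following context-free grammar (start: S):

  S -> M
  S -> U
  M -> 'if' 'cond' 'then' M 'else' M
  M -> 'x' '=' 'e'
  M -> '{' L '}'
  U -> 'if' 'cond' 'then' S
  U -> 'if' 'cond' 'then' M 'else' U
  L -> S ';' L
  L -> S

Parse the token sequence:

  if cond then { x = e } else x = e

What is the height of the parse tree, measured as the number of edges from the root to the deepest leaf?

[S [M if cond then [M { [L [S [M x = e]]] }] else [M x = e]]]

6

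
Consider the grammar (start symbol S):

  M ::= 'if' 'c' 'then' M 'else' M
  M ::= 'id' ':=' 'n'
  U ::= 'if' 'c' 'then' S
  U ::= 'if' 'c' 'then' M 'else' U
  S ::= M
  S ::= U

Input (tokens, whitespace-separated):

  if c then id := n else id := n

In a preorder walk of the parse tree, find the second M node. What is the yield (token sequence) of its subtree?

id := n

[S [M if c then [M id := n] else [M id := n]]]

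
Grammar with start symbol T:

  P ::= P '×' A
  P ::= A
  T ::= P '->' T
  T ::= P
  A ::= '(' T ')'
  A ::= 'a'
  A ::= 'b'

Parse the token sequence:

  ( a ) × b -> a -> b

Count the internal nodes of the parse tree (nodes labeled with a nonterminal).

14

[T [P [P [A ( [T [P [A a]]] )]] × [A b]] -> [T [P [A a]] -> [T [P [A b]]]]]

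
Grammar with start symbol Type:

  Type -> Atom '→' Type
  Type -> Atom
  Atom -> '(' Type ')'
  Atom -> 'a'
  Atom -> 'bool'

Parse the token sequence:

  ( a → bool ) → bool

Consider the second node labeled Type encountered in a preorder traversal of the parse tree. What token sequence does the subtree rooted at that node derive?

[Type [Atom ( [Type [Atom a] → [Type [Atom bool]]] )] → [Type [Atom bool]]]

a → bool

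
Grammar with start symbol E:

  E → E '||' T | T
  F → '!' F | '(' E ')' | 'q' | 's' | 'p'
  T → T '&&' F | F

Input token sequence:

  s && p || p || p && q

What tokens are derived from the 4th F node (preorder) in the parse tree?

[E [E [E [T [T [F s]] && [F p]]] || [T [F p]]] || [T [T [F p]] && [F q]]]

p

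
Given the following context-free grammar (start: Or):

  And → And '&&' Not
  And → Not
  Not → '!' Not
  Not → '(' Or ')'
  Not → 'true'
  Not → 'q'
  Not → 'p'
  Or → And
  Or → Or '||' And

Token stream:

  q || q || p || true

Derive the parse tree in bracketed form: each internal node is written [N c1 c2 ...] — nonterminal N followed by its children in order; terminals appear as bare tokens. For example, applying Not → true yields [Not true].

[Or [Or [Or [Or [And [Not q]]] || [And [Not q]]] || [And [Not p]]] || [And [Not true]]]

Or
Or || And
Or || And || And
Or || And || And || And
And || And || And || And
Not || And || And || And
q || And || And || And
q || Not || And || And
q || q || And || And
q || q || Not || And
q || q || p || And
q || q || p || Not
q || q || p || true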